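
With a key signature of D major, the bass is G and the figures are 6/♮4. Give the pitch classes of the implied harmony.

G, C, E

A fourth above G in this key is C#, made natural (C) by the ♮ figure.
A sixth above G in this key is E.
Together with the bass G, this spells C major in second inversion.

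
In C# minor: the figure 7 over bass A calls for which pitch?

Counting 6 letter steps above A lands on G; in C# minor, that letter is G#.

G#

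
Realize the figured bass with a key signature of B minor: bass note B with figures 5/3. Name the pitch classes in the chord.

B, D, F#

A third above B in this key is D.
A fifth above B in this key is F#.
Together with the bass B, this spells B minor in root position.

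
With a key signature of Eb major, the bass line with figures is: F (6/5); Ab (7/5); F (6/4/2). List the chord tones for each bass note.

F, Ab, C, D | Ab, C, Eb, G | F, G, Bb, D

F (6/5/3): F, Ab, C, D.
Ab (7/5/3): Ab, C, Eb, G.
F (6/4/2): F, G, Bb, D.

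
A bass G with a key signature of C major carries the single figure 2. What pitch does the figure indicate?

Counting 1 letter step above G lands on A; in C major, that letter is A.

A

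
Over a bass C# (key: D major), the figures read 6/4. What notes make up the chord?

A fourth above C# in this key is F#.
A sixth above C# in this key is A.
Together with the bass C#, this spells F# minor in second inversion.

C#, F#, A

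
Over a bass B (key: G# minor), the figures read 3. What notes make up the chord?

The written figures 3 are shorthand for 5/3: the 5 is implied.
A third above B in this key is D#.
A fifth above B in this key is F#.
Together with the bass B, this spells B major in root position.

B, D#, F#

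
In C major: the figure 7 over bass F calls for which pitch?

Counting 6 letter steps above F lands on E; in C major, that letter is E.

E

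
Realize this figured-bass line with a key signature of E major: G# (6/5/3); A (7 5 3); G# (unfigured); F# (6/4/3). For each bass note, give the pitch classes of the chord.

G#, B, D#, E | A, C#, E, G# | G#, B, D# | F#, A, B, D#

G# (6/5/3): G#, B, D#, E.
A (7/5/3): A, C#, E, G#.
G# (5/3): G#, B, D#.
F# (6/4/3): F#, A, B, D#.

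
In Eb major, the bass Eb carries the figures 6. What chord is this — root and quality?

C minor

The figures 6 indicate a triad in first inversion.
In first inversion the root lies a sixth above the bass: a sixth above Eb in Eb major is C.
The chord tones are Eb, G, C, giving C minor.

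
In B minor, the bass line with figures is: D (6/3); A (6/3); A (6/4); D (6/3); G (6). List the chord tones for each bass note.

D (6/3): D, F#, B.
A (6/3): A, C#, F#.
A (6/4): A, D, F#.
D (6/3): D, F#, B.
G (6/3): G, B, E.

D, F#, B | A, C#, F# | A, D, F# | D, F#, B | G, B, E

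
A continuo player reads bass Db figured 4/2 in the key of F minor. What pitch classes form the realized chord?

Db, Eb, G, Bb

The written figures 4/2 are shorthand for 6/4/2: the 6 is implied.
A second above Db in this key is Eb.
A fourth above Db in this key is G.
A sixth above Db in this key is Bb.
Together with the bass Db, this spells Eb dominant seventh in third inversion.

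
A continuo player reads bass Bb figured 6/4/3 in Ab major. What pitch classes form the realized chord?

A third above Bb in this key is Db.
A fourth above Bb in this key is Eb.
A sixth above Bb in this key is G.
Together with the bass Bb, this spells Eb dominant seventh in second inversion.

Bb, Db, Eb, G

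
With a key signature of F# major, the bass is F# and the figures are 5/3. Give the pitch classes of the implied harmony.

F#, A#, C#

A third above F# in this key is A#.
A fifth above F# in this key is C#.
Together with the bass F#, this spells F# major in root position.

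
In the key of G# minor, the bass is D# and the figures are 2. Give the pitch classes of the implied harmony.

The written figures 2 are shorthand for 6/4/2: the 6/4 are implied.
A second above D# in this key is E.
A fourth above D# in this key is G#.
A sixth above D# in this key is B.
Together with the bass D#, this spells E major seventh in third inversion.

D#, E, G#, B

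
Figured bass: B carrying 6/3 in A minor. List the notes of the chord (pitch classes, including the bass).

A third above B in this key is D.
A sixth above B in this key is G.
Together with the bass B, this spells G major in first inversion.

B, D, G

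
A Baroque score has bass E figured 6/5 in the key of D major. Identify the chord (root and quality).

C# half-diminished seventh

The figures 6/5 indicate a seventh chord in first inversion.
In first inversion the root lies a sixth above the bass: a sixth above E in D major is C#.
The chord tones are E, G, B, C#, giving C# half-diminished seventh.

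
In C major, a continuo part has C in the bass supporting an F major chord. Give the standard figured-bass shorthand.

6/4

C is the fifth of F major, so the chord is in second inversion.
A triad in second inversion is figured 6/4, conventionally abbreviated 6/4.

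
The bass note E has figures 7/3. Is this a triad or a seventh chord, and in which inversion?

seventh chord, root position

7/3 is shorthand for 7/5/3.
Intervals of 7/5/3 above the bass form a seventh chord; the bass is the root, so this is root position.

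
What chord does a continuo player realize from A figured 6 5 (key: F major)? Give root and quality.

F major seventh

The figures 6 5 indicate a seventh chord in first inversion.
In first inversion the root lies a sixth above the bass: a sixth above A in F major is F.
The chord tones are A, C, E, F, giving F major seventh.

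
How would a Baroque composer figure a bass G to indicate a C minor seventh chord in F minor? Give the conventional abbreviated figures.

4/3

G is the fifth of C minor seventh, so the chord is in second inversion.
A seventh chord in second inversion is figured 6/4/3, conventionally abbreviated 4/3.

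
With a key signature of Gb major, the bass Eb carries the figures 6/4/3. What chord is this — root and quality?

Ab minor seventh

The figures 6/4/3 indicate a seventh chord in second inversion.
In second inversion the root lies a fourth above the bass: a fourth above Eb in Gb major is Ab.
The chord tones are Eb, Gb, Ab, Cb, giving Ab minor seventh.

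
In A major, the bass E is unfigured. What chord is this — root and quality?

An unfigured bass indicates a triad in root position.
In root position the bass is the root, so the root is E.
The chord tones are E, G#, B, giving E major.

E major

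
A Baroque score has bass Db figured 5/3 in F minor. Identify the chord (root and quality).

Db major

The figures 5/3 indicate a triad in root position.
In root position the bass is the root, so the root is Db.
The chord tones are Db, F, Ab, giving Db major.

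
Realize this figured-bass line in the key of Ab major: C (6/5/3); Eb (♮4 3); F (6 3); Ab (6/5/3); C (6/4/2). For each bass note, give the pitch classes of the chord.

C, Eb, G, Ab | Eb, G, A, C | F, Ab, Db | Ab, C, Eb, F | C, Db, F, Ab

C (6/5/3): C, Eb, G, Ab.
Eb (6/♮4/3): Eb, G, A, C.
F (6/3): F, Ab, Db.
Ab (6/5/3): Ab, C, Eb, F.
C (6/4/2): C, Db, F, Ab.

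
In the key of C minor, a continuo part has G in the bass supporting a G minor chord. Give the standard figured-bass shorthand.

no figures

G is the root of G minor, so the chord is in root position.
A triad in root position is figured 5/3, conventionally abbreviated (no figures — root-position triad).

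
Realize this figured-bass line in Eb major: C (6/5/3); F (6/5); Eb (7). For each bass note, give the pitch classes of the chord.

C, Eb, G, Ab | F, Ab, C, D | Eb, G, Bb, D

C (6/5/3): C, Eb, G, Ab.
F (6/5/3): F, Ab, C, D.
Eb (7/5/3): Eb, G, Bb, D.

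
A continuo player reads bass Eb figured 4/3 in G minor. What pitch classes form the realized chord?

The written figures 4/3 are shorthand for 6/4/3: the 6 is implied.
A third above Eb in this key is G.
A fourth above Eb in this key is A.
A sixth above Eb in this key is C.
Together with the bass Eb, this spells A half-diminished seventh in second inversion.

Eb, G, A, C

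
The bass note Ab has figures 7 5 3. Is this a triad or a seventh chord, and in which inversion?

Intervals of 7/5/3 above the bass form a seventh chord; the bass is the root, so this is root position.

seventh chord, root position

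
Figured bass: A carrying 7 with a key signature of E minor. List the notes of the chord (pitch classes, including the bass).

The written figures 7 are shorthand for 7/5/3: the 5/3 are implied.
A third above A in this key is C.
A fifth above A in this key is E.
A seventh above A in this key is G.
Together with the bass A, this spells A minor seventh in root position.

A, C, E, G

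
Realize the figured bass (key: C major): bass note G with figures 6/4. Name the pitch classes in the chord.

A fourth above G in this key is C.
A sixth above G in this key is E.
Together with the bass G, this spells C major in second inversion.

G, C, E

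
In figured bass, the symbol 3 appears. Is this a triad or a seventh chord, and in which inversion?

triad, root position

3 is shorthand for 5/3.
Intervals of 5/3 above the bass form a triad; the bass is the root, so this is root position.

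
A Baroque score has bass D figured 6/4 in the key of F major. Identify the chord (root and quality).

The figures 6/4 indicate a triad in second inversion.
In second inversion the root lies a fourth above the bass: a fourth above D in F major is G.
The chord tones are D, G, Bb, giving G minor.

G minor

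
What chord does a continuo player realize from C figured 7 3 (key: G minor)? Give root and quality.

The figures 7 3 indicate a seventh chord in root position.
In root position the bass is the root, so the root is C.
The chord tones are C, Eb, G, Bb, giving C minor seventh.

C minor seventh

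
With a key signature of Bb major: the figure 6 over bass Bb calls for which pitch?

G

Counting 5 letter steps above Bb lands on G; in Bb major, that letter is G.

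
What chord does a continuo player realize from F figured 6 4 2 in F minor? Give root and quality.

G half-diminished seventh

The figures 6 4 2 indicate a seventh chord in third inversion.
In third inversion the root lies a second above the bass: a second above F in F minor is G.
The chord tones are F, G, Bb, Db, giving G half-diminished seventh.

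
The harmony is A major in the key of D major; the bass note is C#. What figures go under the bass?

6

C# is the third of A major, so the chord is in first inversion.
A triad in first inversion is figured 6/3, conventionally abbreviated 6.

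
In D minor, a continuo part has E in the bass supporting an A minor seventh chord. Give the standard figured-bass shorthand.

E is the fifth of A minor seventh, so the chord is in second inversion.
A seventh chord in second inversion is figured 6/4/3, conventionally abbreviated 4/3.

4/3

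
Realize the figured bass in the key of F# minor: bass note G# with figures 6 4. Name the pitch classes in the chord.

G#, C#, E

A fourth above G# in this key is C#.
A sixth above G# in this key is E.
Together with the bass G#, this spells C# minor in second inversion.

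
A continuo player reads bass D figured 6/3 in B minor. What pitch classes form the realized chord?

D, F#, B

A third above D in this key is F#.
A sixth above D in this key is B.
Together with the bass D, this spells B minor in first inversion.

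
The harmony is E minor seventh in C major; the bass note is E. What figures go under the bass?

E is the root of E minor seventh, so the chord is in root position.
A seventh chord in root position is figured 7/5/3, conventionally abbreviated 7.

7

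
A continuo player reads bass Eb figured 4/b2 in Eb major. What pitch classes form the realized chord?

Eb, Fb, Ab, C

The written figures 4/b2 are shorthand for 6/4/2: the 6 is implied.
A second above Eb in this key is F, lowered to Fb by the flat.
A fourth above Eb in this key is Ab.
A sixth above Eb in this key is C.
Together with the bass Eb, this spells Fb augmented major seventh in third inversion.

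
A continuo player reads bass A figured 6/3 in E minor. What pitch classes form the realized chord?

A, C, F#

A third above A in this key is C.
A sixth above A in this key is F#.
Together with the bass A, this spells F# diminished in first inversion.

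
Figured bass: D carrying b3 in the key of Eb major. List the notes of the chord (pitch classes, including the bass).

D, Fb, Ab

The written figures b3 are shorthand for 5/3: the 5 is implied.
A third above D in this key is F, lowered to Fb by the flat.
A fifth above D in this key is Ab.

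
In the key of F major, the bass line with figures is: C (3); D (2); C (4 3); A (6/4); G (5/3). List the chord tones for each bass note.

C, E, G | D, E, G, Bb | C, E, F, A | A, D, F | G, Bb, D

C (5/3): C, E, G.
D (6/4/2): D, E, G, Bb.
C (6/4/3): C, E, F, A.
A (6/4): A, D, F.
G (5/3): G, Bb, D.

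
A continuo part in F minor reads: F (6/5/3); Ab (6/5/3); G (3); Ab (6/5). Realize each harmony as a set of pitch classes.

F, Ab, C, Db | Ab, C, Eb, F | G, Bb, Db | Ab, C, Eb, F

F (6/5/3): F, Ab, C, Db.
Ab (6/5/3): Ab, C, Eb, F.
G (5/3): G, Bb, Db.
Ab (6/5/3): Ab, C, Eb, F.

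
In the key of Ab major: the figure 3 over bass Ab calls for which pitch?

C

Counting 2 letter steps above Ab lands on C; in Ab major, that letter is C.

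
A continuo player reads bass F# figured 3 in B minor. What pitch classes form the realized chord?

F#, A, C#

The written figures 3 are shorthand for 5/3: the 5 is implied.
A third above F# in this key is A.
A fifth above F# in this key is C#.
Together with the bass F#, this spells F# minor in root position.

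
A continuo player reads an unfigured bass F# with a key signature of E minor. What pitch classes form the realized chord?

An unfigured bass implies 5/3.
A third above F# in this key is A.
A fifth above F# in this key is C.
Together with the bass F#, this spells F# diminished in root position.

F#, A, C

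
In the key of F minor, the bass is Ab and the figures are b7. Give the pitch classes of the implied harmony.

Ab, C, Eb, Gb

The written figures b7 are shorthand for 7/5/3: the 5/3 are implied.
A third above Ab in this key is C.
A fifth above Ab in this key is Eb.
A seventh above Ab in this key is G, lowered to Gb by the flat.
Together with the bass Ab, this spells Ab dominant seventh in root position.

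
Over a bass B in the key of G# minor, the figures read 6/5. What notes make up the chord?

B, D#, F#, G#

The written figures 6/5 are shorthand for 6/5/3: the 3 is implied.
A third above B in this key is D#.
A fifth above B in this key is F#.
A sixth above B in this key is G#.
Together with the bass B, this spells G# minor seventh in first inversion.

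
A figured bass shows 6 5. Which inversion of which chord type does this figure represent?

6 5 is shorthand for 6/5/3.
Intervals of 6/5/3 above the bass form a seventh chord; the bass is the third, so this is first inversion.

seventh chord, first inversion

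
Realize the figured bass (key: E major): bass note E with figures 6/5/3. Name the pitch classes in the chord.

E, G#, B, C#

A third above E in this key is G#.
A fifth above E in this key is B.
A sixth above E in this key is C#.
Together with the bass E, this spells C# minor seventh in first inversion.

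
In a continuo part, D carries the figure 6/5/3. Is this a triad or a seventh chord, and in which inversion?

Intervals of 6/5/3 above the bass form a seventh chord; the bass is the third, so this is first inversion.

seventh chord, first inversion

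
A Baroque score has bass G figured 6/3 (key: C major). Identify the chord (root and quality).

The figures 6/3 indicate a triad in first inversion.
In first inversion the root lies a sixth above the bass: a sixth above G in C major is E.
The chord tones are G, B, E, giving E minor.

E minor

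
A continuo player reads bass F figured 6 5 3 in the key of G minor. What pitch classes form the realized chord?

A third above F in this key is A.
A fifth above F in this key is C.
A sixth above F in this key is D.
Together with the bass F, this spells D minor seventh in first inversion.

F, A, C, D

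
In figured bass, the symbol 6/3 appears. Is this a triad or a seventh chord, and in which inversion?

Intervals of 6/3 above the bass form a triad; the bass is the third, so this is first inversion.

triad, first inversion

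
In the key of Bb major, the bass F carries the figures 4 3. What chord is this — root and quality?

Bb major seventh

The figures 4 3 indicate a seventh chord in second inversion.
In second inversion the root lies a fourth above the bass: a fourth above F in Bb major is Bb.
The chord tones are F, A, Bb, D, giving Bb major seventh.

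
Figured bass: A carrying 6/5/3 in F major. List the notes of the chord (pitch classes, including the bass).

A, C, E, F

A third above A in this key is C.
A fifth above A in this key is E.
A sixth above A in this key is F.
Together with the bass A, this spells F major seventh in first inversion.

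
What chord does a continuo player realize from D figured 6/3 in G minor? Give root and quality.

Bb major

The figures 6/3 indicate a triad in first inversion.
In first inversion the root lies a sixth above the bass: a sixth above D in G minor is Bb.
The chord tones are D, F, Bb, giving Bb major.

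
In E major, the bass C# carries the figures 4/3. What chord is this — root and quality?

The figures 4/3 indicate a seventh chord in second inversion.
In second inversion the root lies a fourth above the bass: a fourth above C# in E major is F#.
The chord tones are C#, E, F#, A, giving F# minor seventh.

F# minor seventh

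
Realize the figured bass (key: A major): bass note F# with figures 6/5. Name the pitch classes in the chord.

The written figures 6/5 are shorthand for 6/5/3: the 3 is implied.
A third above F# in this key is A.
A fifth above F# in this key is C#.
A sixth above F# in this key is D.
Together with the bass F#, this spells D major seventh in first inversion.

F#, A, C#, D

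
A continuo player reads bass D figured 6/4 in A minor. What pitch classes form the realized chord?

D, G, B

A fourth above D in this key is G.
A sixth above D in this key is B.
Together with the bass D, this spells G major in second inversion.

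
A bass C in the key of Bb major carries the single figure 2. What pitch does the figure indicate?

D

Counting 1 letter step above C lands on D; in Bb major, that letter is D.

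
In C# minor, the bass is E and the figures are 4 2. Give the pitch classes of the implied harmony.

The written figures 4 2 are shorthand for 6/4/2: the 6 is implied.
A second above E in this key is F#.
A fourth above E in this key is A.
A sixth above E in this key is C#.
Together with the bass E, this spells F# minor seventh in third inversion.

E, F#, A, C#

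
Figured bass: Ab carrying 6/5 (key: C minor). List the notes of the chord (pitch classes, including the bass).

Ab, C, Eb, F

The written figures 6/5 are shorthand for 6/5/3: the 3 is implied.
A third above Ab in this key is C.
A fifth above Ab in this key is Eb.
A sixth above Ab in this key is F.
Together with the bass Ab, this spells F minor seventh in first inversion.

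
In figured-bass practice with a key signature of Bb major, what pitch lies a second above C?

Counting 1 letter step above C lands on D; in Bb major, that letter is D.

D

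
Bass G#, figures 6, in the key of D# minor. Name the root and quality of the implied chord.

The figures 6 indicate a triad in first inversion.
In first inversion the root lies a sixth above the bass: a sixth above G# in D# minor is E#.
The chord tones are G#, B, E#, giving E# diminished.

E# diminished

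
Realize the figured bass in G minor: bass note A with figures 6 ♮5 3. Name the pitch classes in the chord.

A third above A in this key is C.
A fifth above A in this key is Eb, made natural (E) by the ♮ figure.
A sixth above A in this key is F.
Together with the bass A, this spells F major seventh in first inversion.

A, C, E, F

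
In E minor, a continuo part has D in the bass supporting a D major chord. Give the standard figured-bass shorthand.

no figures

D is the root of D major, so the chord is in root position.
A triad in root position is figured 5/3, conventionally abbreviated (no figures — root-position triad).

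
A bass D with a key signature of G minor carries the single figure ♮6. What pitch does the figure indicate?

Counting 5 letter steps above D lands on B; in G minor, that letter is Bb.
The ♮6 figure makes it natural, giving B.

B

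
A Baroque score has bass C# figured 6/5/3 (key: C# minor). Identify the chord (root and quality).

The figures 6/5/3 indicate a seventh chord in first inversion.
In first inversion the root lies a sixth above the bass: a sixth above C# in C# minor is A.
The chord tones are C#, E, G#, A, giving A major seventh.

A major seventh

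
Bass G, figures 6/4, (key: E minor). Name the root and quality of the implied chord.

C major

The figures 6/4 indicate a triad in second inversion.
In second inversion the root lies a fourth above the bass: a fourth above G in E minor is C.
The chord tones are G, C, E, giving C major.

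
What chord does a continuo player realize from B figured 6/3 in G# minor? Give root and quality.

The figures 6/3 indicate a triad in first inversion.
In first inversion the root lies a sixth above the bass: a sixth above B in G# minor is G#.
The chord tones are B, D#, G#, giving G# minor.

G# minor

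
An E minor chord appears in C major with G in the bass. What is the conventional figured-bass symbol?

G is the third of E minor, so the chord is in first inversion.
A triad in first inversion is figured 6/3, conventionally abbreviated 6.

6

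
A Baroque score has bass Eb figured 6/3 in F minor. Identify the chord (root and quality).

C minor

The figures 6/3 indicate a triad in first inversion.
In first inversion the root lies a sixth above the bass: a sixth above Eb in F minor is C.
The chord tones are Eb, G, C, giving C minor.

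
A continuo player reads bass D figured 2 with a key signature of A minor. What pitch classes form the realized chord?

The written figures 2 are shorthand for 6/4/2: the 6/4 are implied.
A second above D in this key is E.
A fourth above D in this key is G.
A sixth above D in this key is B.
Together with the bass D, this spells E minor seventh in third inversion.

D, E, G, B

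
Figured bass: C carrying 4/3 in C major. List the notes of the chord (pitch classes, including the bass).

The written figures 4/3 are shorthand for 6/4/3: the 6 is implied.
A third above C in this key is E.
A fourth above C in this key is F.
A sixth above C in this key is A.
Together with the bass C, this spells F major seventh in second inversion.

C, E, F, A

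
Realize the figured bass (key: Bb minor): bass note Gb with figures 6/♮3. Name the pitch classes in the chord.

A third above Gb in this key is Bb, made natural (B) by the ♮ figure.
A sixth above Gb in this key is Eb.

Gb, B, Eb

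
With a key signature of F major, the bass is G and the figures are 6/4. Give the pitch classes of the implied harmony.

A fourth above G in this key is C.
A sixth above G in this key is E.
Together with the bass G, this spells C major in second inversion.

G, C, E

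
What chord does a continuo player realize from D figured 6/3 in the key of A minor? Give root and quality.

B diminished

The figures 6/3 indicate a triad in first inversion.
In first inversion the root lies a sixth above the bass: a sixth above D in A minor is B.
The chord tones are D, F, B, giving B diminished.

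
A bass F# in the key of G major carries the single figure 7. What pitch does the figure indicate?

E

Counting 6 letter steps above F# lands on E; in G major, that letter is E.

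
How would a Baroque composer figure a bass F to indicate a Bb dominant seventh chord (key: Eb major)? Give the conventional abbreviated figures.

4/3

F is the fifth of Bb dominant seventh, so the chord is in second inversion.
A seventh chord in second inversion is figured 6/4/3, conventionally abbreviated 4/3.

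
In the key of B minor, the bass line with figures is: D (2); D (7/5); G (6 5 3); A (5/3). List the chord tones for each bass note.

D, E, G, B | D, F#, A, C# | G, B, D, E | A, C#, E

D (6/4/2): D, E, G, B.
D (7/5/3): D, F#, A, C#.
G (6/5/3): G, B, D, E.
A (5/3): A, C#, E.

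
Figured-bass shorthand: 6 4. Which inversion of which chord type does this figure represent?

triad, second inversion

Intervals of 6/4 above the bass form a triad; the bass is the fifth, so this is second inversion.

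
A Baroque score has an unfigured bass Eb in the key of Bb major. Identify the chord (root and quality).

Eb major

An unfigured bass indicates a triad in root position.
In root position the bass is the root, so the root is Eb.
The chord tones are Eb, G, Bb, giving Eb major.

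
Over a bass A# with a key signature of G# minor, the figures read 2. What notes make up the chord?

A#, B, D#, F#

The written figures 2 are shorthand for 6/4/2: the 6/4 are implied.
A second above A# in this key is B.
A fourth above A# in this key is D#.
A sixth above A# in this key is F#.
Together with the bass A#, this spells B major seventh in third inversion.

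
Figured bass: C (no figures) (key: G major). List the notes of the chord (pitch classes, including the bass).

C, E, G

An unfigured bass implies 5/3.
A third above C in this key is E.
A fifth above C in this key is G.
Together with the bass C, this spells C major in root position.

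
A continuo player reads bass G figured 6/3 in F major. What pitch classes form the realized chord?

G, Bb, E

A third above G in this key is Bb.
A sixth above G in this key is E.
Together with the bass G, this spells E diminished in first inversion.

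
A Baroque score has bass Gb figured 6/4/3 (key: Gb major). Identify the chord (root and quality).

The figures 6/4/3 indicate a seventh chord in second inversion.
In second inversion the root lies a fourth above the bass: a fourth above Gb in Gb major is Cb.
The chord tones are Gb, Bb, Cb, Eb, giving Cb major seventh.

Cb major seventh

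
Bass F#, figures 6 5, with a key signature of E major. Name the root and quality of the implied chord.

D# half-diminished seventh

The figures 6 5 indicate a seventh chord in first inversion.
In first inversion the root lies a sixth above the bass: a sixth above F# in E major is D#.
The chord tones are F#, A, C#, D#, giving D# half-diminished seventh.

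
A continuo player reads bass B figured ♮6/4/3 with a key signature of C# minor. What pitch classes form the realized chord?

A third above B in this key is D#.
A fourth above B in this key is E.
A sixth above B in this key is G#, made natural (G) by the ♮ figure.
Together with the bass B, this spells E minor-major seventh in second inversion.

B, D#, E, G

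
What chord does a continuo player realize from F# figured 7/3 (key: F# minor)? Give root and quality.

The figures 7/3 indicate a seventh chord in root position.
In root position the bass is the root, so the root is F#.
The chord tones are F#, A, C#, E, giving F# minor seventh.

F# minor seventh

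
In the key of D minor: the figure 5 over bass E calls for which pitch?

Counting 4 letter steps above E lands on B; in D minor, that letter is Bb.

Bb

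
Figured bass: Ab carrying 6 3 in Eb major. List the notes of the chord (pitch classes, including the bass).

A third above Ab in this key is C.
A sixth above Ab in this key is F.
Together with the bass Ab, this spells F minor in first inversion.

Ab, C, F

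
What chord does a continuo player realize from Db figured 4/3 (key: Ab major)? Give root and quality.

G half-diminished seventh

The figures 4/3 indicate a seventh chord in second inversion.
In second inversion the root lies a fourth above the bass: a fourth above Db in Ab major is G.
The chord tones are Db, F, G, Bb, giving G half-diminished seventh.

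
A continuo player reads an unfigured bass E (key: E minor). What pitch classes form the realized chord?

An unfigured bass implies 5/3.
A third above E in this key is G.
A fifth above E in this key is B.
Together with the bass E, this spells E minor in root position.

E, G, B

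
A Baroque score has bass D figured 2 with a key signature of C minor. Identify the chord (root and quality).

Eb major seventh

The figures 2 indicate a seventh chord in third inversion.
In third inversion the root lies a second above the bass: a second above D in C minor is Eb.
The chord tones are D, Eb, G, Bb, giving Eb major seventh.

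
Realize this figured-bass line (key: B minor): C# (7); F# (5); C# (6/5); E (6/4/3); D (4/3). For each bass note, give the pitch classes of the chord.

C# (7/5/3): C#, E, G, B.
F# (5/3): F#, A, C#.
C# (6/5/3): C#, E, G, A.
E (6/4/3): E, G, A, C#.
D (6/4/3): D, F#, G, B.

C#, E, G, B | F#, A, C# | C#, E, G, A | E, G, A, C# | D, F#, G, B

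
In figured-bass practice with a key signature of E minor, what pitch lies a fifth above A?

E

Counting 4 letter steps above A lands on E; in E minor, that letter is E.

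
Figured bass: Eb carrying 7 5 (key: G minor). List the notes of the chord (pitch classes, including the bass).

The written figures 7 5 are shorthand for 7/5/3: the 3 is implied.
A third above Eb in this key is G.
A fifth above Eb in this key is Bb.
A seventh above Eb in this key is D.
Together with the bass Eb, this spells Eb major seventh in root position.

Eb, G, Bb, D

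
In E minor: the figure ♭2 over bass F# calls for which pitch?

Counting 1 letter step above F# lands on G; in E minor, that letter is G.
The b2 figure lowers it a semitone, giving Gb.

Gb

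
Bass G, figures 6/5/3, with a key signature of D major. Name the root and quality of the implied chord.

The figures 6/5/3 indicate a seventh chord in first inversion.
In first inversion the root lies a sixth above the bass: a sixth above G in D major is E.
The chord tones are G, B, D, E, giving E minor seventh.

E minor seventh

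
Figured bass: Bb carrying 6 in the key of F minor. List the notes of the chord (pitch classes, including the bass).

Bb, Db, G

The written figures 6 are shorthand for 6/3: the 3 is implied.
A third above Bb in this key is Db.
A sixth above Bb in this key is G.
Together with the bass Bb, this spells G diminished in first inversion.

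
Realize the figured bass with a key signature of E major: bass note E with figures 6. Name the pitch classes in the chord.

The written figures 6 are shorthand for 6/3: the 3 is implied.
A third above E in this key is G#.
A sixth above E in this key is C#.
Together with the bass E, this spells C# minor in first inversion.

E, G#, C#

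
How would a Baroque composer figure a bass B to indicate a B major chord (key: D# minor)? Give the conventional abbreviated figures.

B is the root of B major, so the chord is in root position.
A triad in root position is figured 5/3, conventionally abbreviated (no figures — root-position triad).

no figures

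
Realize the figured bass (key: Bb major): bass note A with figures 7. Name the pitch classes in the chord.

A, C, Eb, G

The written figures 7 are shorthand for 7/5/3: the 5/3 are implied.
A third above A in this key is C.
A fifth above A in this key is Eb.
A seventh above A in this key is G.
Together with the bass A, this spells A half-diminished seventh in root position.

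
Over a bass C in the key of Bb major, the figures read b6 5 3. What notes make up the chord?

C, Eb, G, Ab

A third above C in this key is Eb.
A fifth above C in this key is G.
A sixth above C in this key is A, lowered to Ab by the flat.
Together with the bass C, this spells Ab major seventh in first inversion.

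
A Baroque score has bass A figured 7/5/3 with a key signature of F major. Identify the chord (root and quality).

The figures 7/5/3 indicate a seventh chord in root position.
In root position the bass is the root, so the root is A.
The chord tones are A, C, E, G, giving A minor seventh.

A minor seventh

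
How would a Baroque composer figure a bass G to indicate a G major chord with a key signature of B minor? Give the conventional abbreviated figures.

G is the root of G major, so the chord is in root position.
A triad in root position is figured 5/3, conventionally abbreviated (no figures — root-position triad).

no figures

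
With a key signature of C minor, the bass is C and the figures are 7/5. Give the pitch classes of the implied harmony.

The written figures 7/5 are shorthand for 7/5/3: the 3 is implied.
A third above C in this key is Eb.
A fifth above C in this key is G.
A seventh above C in this key is Bb.
Together with the bass C, this spells C minor seventh in root position.

C, Eb, G, Bb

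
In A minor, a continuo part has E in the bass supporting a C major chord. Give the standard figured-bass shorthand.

6

E is the third of C major, so the chord is in first inversion.
A triad in first inversion is figured 6/3, conventionally abbreviated 6.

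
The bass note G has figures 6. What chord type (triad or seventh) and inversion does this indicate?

triad, first inversion

6 is shorthand for 6/3.
Intervals of 6/3 above the bass form a triad; the bass is the third, so this is first inversion.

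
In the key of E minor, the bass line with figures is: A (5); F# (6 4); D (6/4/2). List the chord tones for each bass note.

A, C, E | F#, B, D | D, E, G, B

A (5/3): A, C, E.
F# (6/4): F#, B, D.
D (6/4/2): D, E, G, B.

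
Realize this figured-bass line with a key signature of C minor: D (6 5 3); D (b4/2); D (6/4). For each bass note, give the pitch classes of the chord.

D, F, Ab, Bb | D, Eb, Gb, Bb | D, G, Bb

D (6/5/3): D, F, Ab, Bb.
D (6/b4/2): D, Eb, Gb, Bb.
D (6/4): D, G, Bb.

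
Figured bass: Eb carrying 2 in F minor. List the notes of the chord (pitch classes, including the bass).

The written figures 2 are shorthand for 6/4/2: the 6/4 are implied.
A second above Eb in this key is F.
A fourth above Eb in this key is Ab.
A sixth above Eb in this key is C.
Together with the bass Eb, this spells F minor seventh in third inversion.

Eb, F, Ab, C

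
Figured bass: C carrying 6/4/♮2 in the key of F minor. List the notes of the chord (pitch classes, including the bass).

C, D, F, Ab

A second above C in this key is Db, made natural (D) by the ♮ figure.
A fourth above C in this key is F.
A sixth above C in this key is Ab.
Together with the bass C, this spells D half-diminished seventh in third inversion.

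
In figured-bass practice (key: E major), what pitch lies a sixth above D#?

B

Counting 5 letter steps above D# lands on B; in E major, that letter is B.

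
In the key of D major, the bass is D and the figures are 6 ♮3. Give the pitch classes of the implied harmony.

A third above D in this key is F#, made natural (F) by the ♮ figure.
A sixth above D in this key is B.
Together with the bass D, this spells B diminished in first inversion.

D, F, B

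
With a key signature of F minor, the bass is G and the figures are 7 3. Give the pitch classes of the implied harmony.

The written figures 7 3 are shorthand for 7/5/3: the 5 is implied.
A third above G in this key is Bb.
A fifth above G in this key is Db.
A seventh above G in this key is F.
Together with the bass G, this spells G half-diminished seventh in root position.

G, Bb, Db, F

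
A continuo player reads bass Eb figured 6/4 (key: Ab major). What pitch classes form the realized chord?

Eb, Ab, C

A fourth above Eb in this key is Ab.
A sixth above Eb in this key is C.
Together with the bass Eb, this spells Ab major in second inversion.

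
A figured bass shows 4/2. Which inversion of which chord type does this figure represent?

4/2 is shorthand for 6/4/2.
Intervals of 6/4/2 above the bass form a seventh chord; the bass is the seventh, so this is third inversion.

seventh chord, third inversion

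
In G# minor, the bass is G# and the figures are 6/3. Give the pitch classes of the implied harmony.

A third above G# in this key is B.
A sixth above G# in this key is E.
Together with the bass G#, this spells E major in first inversion.

G#, B, E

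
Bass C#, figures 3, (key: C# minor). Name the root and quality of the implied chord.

The figures 3 indicate a triad in root position.
In root position the bass is the root, so the root is C#.
The chord tones are C#, E, G#, giving C# minor.

C# minor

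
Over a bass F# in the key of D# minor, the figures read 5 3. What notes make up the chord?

A third above F# in this key is A#.
A fifth above F# in this key is C#.
Together with the bass F#, this spells F# major in root position.

F#, A#, C#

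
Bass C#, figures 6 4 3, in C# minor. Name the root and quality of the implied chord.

The figures 6 4 3 indicate a seventh chord in second inversion.
In second inversion the root lies a fourth above the bass: a fourth above C# in C# minor is F#.
The chord tones are C#, E, F#, A, giving F# minor seventh.

F# minor seventh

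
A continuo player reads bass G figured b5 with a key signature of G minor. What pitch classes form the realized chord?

G, Bb, Db

The written figures b5 are shorthand for 5/3: the 3 is implied.
A third above G in this key is Bb.
A fifth above G in this key is D, lowered to Db by the flat.
Together with the bass G, this spells G diminished in root position.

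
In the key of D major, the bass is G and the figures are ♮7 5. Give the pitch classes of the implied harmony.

G, B, D, F

The written figures ♮7 5 are shorthand for 7/5/3: the 3 is implied.
A third above G in this key is B.
A fifth above G in this key is D.
A seventh above G in this key is F#, made natural (F) by the ♮ figure.
Together with the bass G, this spells G dominant seventh in root position.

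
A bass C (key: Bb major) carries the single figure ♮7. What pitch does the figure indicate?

Counting 6 letter steps above C lands on B; in Bb major, that letter is Bb.
The ♮7 figure makes it natural, giving B.

B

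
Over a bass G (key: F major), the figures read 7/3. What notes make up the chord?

G, Bb, D, F

The written figures 7/3 are shorthand for 7/5/3: the 5 is implied.
A third above G in this key is Bb.
A fifth above G in this key is D.
A seventh above G in this key is F.
Together with the bass G, this spells G minor seventh in root position.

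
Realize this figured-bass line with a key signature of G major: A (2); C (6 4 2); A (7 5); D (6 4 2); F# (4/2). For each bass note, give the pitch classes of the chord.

A (6/4/2): A, B, D, F#.
C (6/4/2): C, D, F#, A.
A (7/5/3): A, C, E, G.
D (6/4/2): D, E, G, B.
F# (6/4/2): F#, G, B, D.

A, B, D, F# | C, D, F#, A | A, C, E, G | D, E, G, B | F#, G, B, D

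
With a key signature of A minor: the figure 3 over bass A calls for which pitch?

C

Counting 2 letter steps above A lands on C; in A minor, that letter is C.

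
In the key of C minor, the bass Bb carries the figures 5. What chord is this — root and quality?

Bb major

The figures 5 indicate a triad in root position.
In root position the bass is the root, so the root is Bb.
The chord tones are Bb, D, F, giving Bb major.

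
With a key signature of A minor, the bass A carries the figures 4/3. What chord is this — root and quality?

The figures 4/3 indicate a seventh chord in second inversion.
In second inversion the root lies a fourth above the bass: a fourth above A in A minor is D.
The chord tones are A, C, D, F, giving D minor seventh.

D minor seventh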